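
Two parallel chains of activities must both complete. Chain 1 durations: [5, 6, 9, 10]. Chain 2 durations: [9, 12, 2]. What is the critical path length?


Path A total = 5 + 6 + 9 + 10 = 30
Path B total = 9 + 12 + 2 = 23
Critical path = longest path = max(30, 23) = 30

30


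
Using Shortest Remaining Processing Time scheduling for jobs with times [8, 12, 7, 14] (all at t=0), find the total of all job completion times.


Since all jobs arrive at t=0, SRPT equals SPT ordering.
SPT order: [7, 8, 12, 14]
Completion times:
  Job 1: p=7, C=7
  Job 2: p=8, C=15
  Job 3: p=12, C=27
  Job 4: p=14, C=41
Total completion time = 7 + 15 + 27 + 41 = 90

90


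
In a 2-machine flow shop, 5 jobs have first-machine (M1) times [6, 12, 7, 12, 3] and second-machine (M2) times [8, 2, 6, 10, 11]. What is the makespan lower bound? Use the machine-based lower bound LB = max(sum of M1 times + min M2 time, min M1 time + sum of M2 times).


LB1 = sum(M1 times) + min(M2 times) = 40 + 2 = 42
LB2 = min(M1 times) + sum(M2 times) = 3 + 37 = 40
Lower bound = max(LB1, LB2) = max(42, 40) = 42

42


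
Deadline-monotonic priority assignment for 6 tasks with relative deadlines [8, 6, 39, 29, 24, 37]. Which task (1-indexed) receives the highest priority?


Sort tasks by relative deadline (ascending):
  Task 2: deadline = 6
  Task 1: deadline = 8
  Task 5: deadline = 24
  Task 4: deadline = 29
  Task 6: deadline = 37
  Task 3: deadline = 39
Priority order (highest first): [2, 1, 5, 4, 6, 3]
Highest priority task = 2

2


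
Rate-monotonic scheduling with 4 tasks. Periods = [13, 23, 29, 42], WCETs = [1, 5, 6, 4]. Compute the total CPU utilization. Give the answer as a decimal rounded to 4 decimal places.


Compute individual utilizations (exact fractions):
  Task 1: C/T = 1/13 (approx. 0.0769)
  Task 2: C/T = 5/23 (approx. 0.2174)
  Task 3: C/T = 6/29 (approx. 0.2069)
  Task 4: C/T = 4/42 = 2/21 (approx. 0.0952)
Total utilization U = 1/13 + 5/23 + 6/29 + 2/21 = 108608/182091
Rounded to 4 decimal places: U = 0.5964
RM (Liu & Layland) bound for 4 tasks = 0.756828; compare with U = 108608/182091 (approx. 0.596449)
U <= bound, so schedulable by RM sufficient condition.

0.5964


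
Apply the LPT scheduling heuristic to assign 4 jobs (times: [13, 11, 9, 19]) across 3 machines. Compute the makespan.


Sort jobs in decreasing order (LPT): [19, 13, 11, 9]
Assign each job to the least loaded machine:
  Machine 1: jobs [19], load = 19
  Machine 2: jobs [13], load = 13
  Machine 3: jobs [11, 9], load = 20
Makespan = max load = 20

20


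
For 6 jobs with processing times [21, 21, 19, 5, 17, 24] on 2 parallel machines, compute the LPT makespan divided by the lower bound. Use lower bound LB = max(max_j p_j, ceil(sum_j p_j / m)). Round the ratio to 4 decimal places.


LPT order: [24, 21, 21, 19, 17, 5]
Machine loads after assignment: [48, 59]
LPT makespan = 59
Lower bound = max(max_job, ceil(total/2)) = max(24, 54) = 54
Ratio = 59 / 54 = 1.0926

1.0926


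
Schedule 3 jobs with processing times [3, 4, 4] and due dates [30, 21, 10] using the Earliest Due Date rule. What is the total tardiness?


Sort by due date (EDD order): [(4, 10), (4, 21), (3, 30)]
Compute completion times and tardiness:
  Job 1: p=4, d=10, C=4, tardiness=max(0,4-10)=0
  Job 2: p=4, d=21, C=8, tardiness=max(0,8-21)=0
  Job 3: p=3, d=30, C=11, tardiness=max(0,11-30)=0
Total tardiness = 0

0


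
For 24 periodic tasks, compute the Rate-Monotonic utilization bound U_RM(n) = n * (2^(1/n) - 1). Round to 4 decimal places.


Compute 2^(1/24) = 1.0293022366
Subtract 1: 1.0293022366 - 1 = 0.0293022366
Multiply by n: 24 * 0.0293022366 = 0.7032536784
Round to 4 dp: 0.7033

0.7033


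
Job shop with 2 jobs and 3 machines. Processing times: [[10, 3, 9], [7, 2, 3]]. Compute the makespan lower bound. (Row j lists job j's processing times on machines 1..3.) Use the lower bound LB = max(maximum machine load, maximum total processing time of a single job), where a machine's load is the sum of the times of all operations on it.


Machine loads:
  Machine 1: 10 + 7 = 17
  Machine 2: 3 + 2 = 5
  Machine 3: 9 + 3 = 12
Max machine load = 17
Job totals:
  Job 1: 22
  Job 2: 12
Max job total = 22
Lower bound = max(17, 22) = 22

22


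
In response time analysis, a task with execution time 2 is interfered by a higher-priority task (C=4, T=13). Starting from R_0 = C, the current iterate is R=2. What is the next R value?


R_next = C + ceil(R_prev / T_hp) * C_hp
ceil(2 / 13) = ceil(0.1538) = 1
Interference = 1 * 4 = 4
R_next = 2 + 4 = 6

6


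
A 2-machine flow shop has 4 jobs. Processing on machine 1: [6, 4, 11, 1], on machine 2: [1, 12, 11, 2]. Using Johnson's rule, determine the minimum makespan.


Apply Johnson's rule:
  Group 1 (a <= b): [(4, 1, 2), (2, 4, 12), (3, 11, 11)]
  Group 2 (a > b): [(1, 6, 1)]
Optimal job order: [4, 2, 3, 1]
Schedule:
  Job 4: M1 done at 1, M2 done at 3
  Job 2: M1 done at 5, M2 done at 17
  Job 3: M1 done at 16, M2 done at 28
  Job 1: M1 done at 22, M2 done at 29
Makespan = 29

29


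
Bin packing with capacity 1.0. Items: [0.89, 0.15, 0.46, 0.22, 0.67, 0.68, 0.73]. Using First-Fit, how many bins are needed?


Place items sequentially using First-Fit:
  Item 0.89 -> new Bin 1
  Item 0.15 -> new Bin 2
  Item 0.46 -> Bin 2 (now 0.61)
  Item 0.22 -> Bin 2 (now 0.83)
  Item 0.67 -> new Bin 3
  Item 0.68 -> new Bin 4
  Item 0.73 -> new Bin 5
Total bins used = 5

5


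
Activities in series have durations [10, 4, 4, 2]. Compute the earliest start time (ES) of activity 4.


Activity 4 starts after activities 1 through 3 complete.
Predecessor durations: [10, 4, 4]
ES = 10 + 4 + 4 = 18

18


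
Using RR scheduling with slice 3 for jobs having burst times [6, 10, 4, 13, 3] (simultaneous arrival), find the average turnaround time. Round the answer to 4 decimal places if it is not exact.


Time quantum = 3
Execution trace:
  J1 runs 3 units, time = 3
  J2 runs 3 units, time = 6
  J3 runs 3 units, time = 9
  J4 runs 3 units, time = 12
  J5 runs 3 units, time = 15
  J1 runs 3 units, time = 18
  J2 runs 3 units, time = 21
  J3 runs 1 units, time = 22
  J4 runs 3 units, time = 25
  J2 runs 3 units, time = 28
  J4 runs 3 units, time = 31
  J2 runs 1 units, time = 32
  J4 runs 3 units, time = 35
  J4 runs 1 units, time = 36
Finish times: [18, 32, 22, 36, 15]
Average turnaround = 123/5 = 24.6

24.6


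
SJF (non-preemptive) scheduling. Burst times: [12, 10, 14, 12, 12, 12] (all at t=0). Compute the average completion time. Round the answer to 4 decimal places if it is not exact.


SJF order (ascending): [10, 12, 12, 12, 12, 14]
Completion times:
  Job 1: burst=10, C=10
  Job 2: burst=12, C=22
  Job 3: burst=12, C=34
  Job 4: burst=12, C=46
  Job 5: burst=12, C=58
  Job 6: burst=14, C=72
Average completion = 242/6 = 40.3333

40.3333


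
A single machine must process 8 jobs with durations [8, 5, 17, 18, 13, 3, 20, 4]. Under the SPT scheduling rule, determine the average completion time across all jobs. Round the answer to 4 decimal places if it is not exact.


Sort jobs by processing time (SPT order): [3, 4, 5, 8, 13, 17, 18, 20]
Compute completion times sequentially:
  Job 1: processing = 3, completes at 3
  Job 2: processing = 4, completes at 7
  Job 3: processing = 5, completes at 12
  Job 4: processing = 8, completes at 20
  Job 5: processing = 13, completes at 33
  Job 6: processing = 17, completes at 50
  Job 7: processing = 18, completes at 68
  Job 8: processing = 20, completes at 88
Sum of completion times = 281
Average completion time = 281/8 = 35.125

35.125


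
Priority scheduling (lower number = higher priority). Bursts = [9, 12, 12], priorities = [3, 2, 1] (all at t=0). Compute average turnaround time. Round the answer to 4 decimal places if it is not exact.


Sort by priority (ascending = highest first):
Order: [(1, 12), (2, 12), (3, 9)]
Completion times:
  Priority 1, burst=12, C=12
  Priority 2, burst=12, C=24
  Priority 3, burst=9, C=33
Average turnaround = 69/3 = 23.0

23.0


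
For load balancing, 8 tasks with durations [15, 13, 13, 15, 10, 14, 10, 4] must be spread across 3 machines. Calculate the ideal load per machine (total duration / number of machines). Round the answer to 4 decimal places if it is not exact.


Total processing time = 15 + 13 + 13 + 15 + 10 + 14 + 10 + 4 = 94
Number of machines = 3
Ideal balanced load = 94 / 3 = 31.3333

31.3333


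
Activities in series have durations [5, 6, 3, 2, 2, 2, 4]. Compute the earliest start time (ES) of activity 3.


Activity 3 starts after activities 1 through 2 complete.
Predecessor durations: [5, 6]
ES = 5 + 6 = 11

11


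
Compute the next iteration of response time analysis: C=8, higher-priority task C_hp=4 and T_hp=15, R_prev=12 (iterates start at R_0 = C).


R_next = C + ceil(R_prev / T_hp) * C_hp
ceil(12 / 15) = ceil(0.8) = 1
Interference = 1 * 4 = 4
R_next = 8 + 4 = 12
R_next = R_prev, so the iteration has converged (response time = 12).

12


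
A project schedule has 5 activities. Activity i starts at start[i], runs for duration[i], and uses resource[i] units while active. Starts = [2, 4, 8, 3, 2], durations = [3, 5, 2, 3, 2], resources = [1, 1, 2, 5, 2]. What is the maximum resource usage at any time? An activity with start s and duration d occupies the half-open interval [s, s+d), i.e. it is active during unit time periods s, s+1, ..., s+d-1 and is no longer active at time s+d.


Each activity i is active on [start_i, start_i + duration_i).
Compute total resource usage per time slot:
  t=0: active resources = [], total = 0
  t=1: active resources = [], total = 0
  t=2: active resources = [1, 2], total = 3
  t=3: active resources = [1, 5, 2], total = 8
  t=4: active resources = [1, 1, 5], total = 7
  t=5: active resources = [1, 5], total = 6
  t=6: active resources = [1], total = 1
  t=7: active resources = [1], total = 1
  t=8: active resources = [1, 2], total = 3
  t=9: active resources = [2], total = 2
Peak resource demand = 8

8


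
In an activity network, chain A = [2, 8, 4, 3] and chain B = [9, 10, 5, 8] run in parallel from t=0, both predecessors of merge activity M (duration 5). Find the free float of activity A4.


ES(A4) = sum of predecessors on chain A = 14
EF(A4) = ES + duration = 14 + 3 = 17
Successor of A4 is M. ES(M) = max(sum(A), sum(B)) = max(17, 32) = 32
Free float = ES(successor) - EF(current) = 32 - 17 = 15

15


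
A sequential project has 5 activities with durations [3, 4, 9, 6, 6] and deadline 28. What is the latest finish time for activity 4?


LF(activity 4) = deadline - sum of successor durations
Successors: activities 5 through 5 with durations [6]
Sum of successor durations = 6
LF = 28 - 6 = 22

22


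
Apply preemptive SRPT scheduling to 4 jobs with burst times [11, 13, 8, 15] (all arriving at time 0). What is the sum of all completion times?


Since all jobs arrive at t=0, SRPT equals SPT ordering.
SPT order: [8, 11, 13, 15]
Completion times:
  Job 1: p=8, C=8
  Job 2: p=11, C=19
  Job 3: p=13, C=32
  Job 4: p=15, C=47
Total completion time = 8 + 19 + 32 + 47 = 106

106


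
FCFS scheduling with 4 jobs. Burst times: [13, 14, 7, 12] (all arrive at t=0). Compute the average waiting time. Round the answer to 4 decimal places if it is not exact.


FCFS order (as given): [13, 14, 7, 12]
Waiting times:
  Job 1: wait = 0
  Job 2: wait = 13
  Job 3: wait = 27
  Job 4: wait = 34
Sum of waiting times = 74
Average waiting time = 74/4 = 18.5

18.5


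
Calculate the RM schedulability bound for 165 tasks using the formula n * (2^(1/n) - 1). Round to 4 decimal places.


Compute 2^(1/165) = 1.0042097281
Subtract 1: 1.0042097281 - 1 = 0.0042097281
Multiply by n: 165 * 0.0042097281 = 0.6946051365
Round to 4 dp: 0.6946

0.6946


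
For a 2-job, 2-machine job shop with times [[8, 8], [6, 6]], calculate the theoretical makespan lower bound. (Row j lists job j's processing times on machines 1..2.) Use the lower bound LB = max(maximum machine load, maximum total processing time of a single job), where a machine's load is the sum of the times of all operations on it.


Machine loads:
  Machine 1: 8 + 6 = 14
  Machine 2: 8 + 6 = 14
Max machine load = 14
Job totals:
  Job 1: 16
  Job 2: 12
Max job total = 16
Lower bound = max(14, 16) = 16

16


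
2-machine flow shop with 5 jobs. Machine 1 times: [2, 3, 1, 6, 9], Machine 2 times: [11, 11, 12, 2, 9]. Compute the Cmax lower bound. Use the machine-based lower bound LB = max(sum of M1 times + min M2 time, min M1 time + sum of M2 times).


LB1 = sum(M1 times) + min(M2 times) = 21 + 2 = 23
LB2 = min(M1 times) + sum(M2 times) = 1 + 45 = 46
Lower bound = max(LB1, LB2) = max(23, 46) = 46

46


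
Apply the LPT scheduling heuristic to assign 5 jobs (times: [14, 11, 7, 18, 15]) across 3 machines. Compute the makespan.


Sort jobs in decreasing order (LPT): [18, 15, 14, 11, 7]
Assign each job to the least loaded machine:
  Machine 1: jobs [18], load = 18
  Machine 2: jobs [15, 7], load = 22
  Machine 3: jobs [14, 11], load = 25
Makespan = max load = 25

25


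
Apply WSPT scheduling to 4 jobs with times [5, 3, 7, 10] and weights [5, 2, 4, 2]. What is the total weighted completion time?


Compute p/w ratios and sort ascending (WSPT): [(5, 5), (3, 2), (7, 4), (10, 2)]
Compute weighted completion times:
  Job (p=5,w=5): C=5, w*C=5*5=25
  Job (p=3,w=2): C=8, w*C=2*8=16
  Job (p=7,w=4): C=15, w*C=4*15=60
  Job (p=10,w=2): C=25, w*C=2*25=50
Total weighted completion time = 151

151


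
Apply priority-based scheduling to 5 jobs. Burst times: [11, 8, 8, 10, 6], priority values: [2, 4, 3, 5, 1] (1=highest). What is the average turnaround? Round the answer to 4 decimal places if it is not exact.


Sort by priority (ascending = highest first):
Order: [(1, 6), (2, 11), (3, 8), (4, 8), (5, 10)]
Completion times:
  Priority 1, burst=6, C=6
  Priority 2, burst=11, C=17
  Priority 3, burst=8, C=25
  Priority 4, burst=8, C=33
  Priority 5, burst=10, C=43
Average turnaround = 124/5 = 24.8

24.8


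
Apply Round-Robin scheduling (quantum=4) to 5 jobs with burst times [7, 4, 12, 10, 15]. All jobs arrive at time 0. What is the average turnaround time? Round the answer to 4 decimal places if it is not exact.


Time quantum = 4
Execution trace:
  J1 runs 4 units, time = 4
  J2 runs 4 units, time = 8
  J3 runs 4 units, time = 12
  J4 runs 4 units, time = 16
  J5 runs 4 units, time = 20
  J1 runs 3 units, time = 23
  J3 runs 4 units, time = 27
  J4 runs 4 units, time = 31
  J5 runs 4 units, time = 35
  J3 runs 4 units, time = 39
  J4 runs 2 units, time = 41
  J5 runs 4 units, time = 45
  J5 runs 3 units, time = 48
Finish times: [23, 8, 39, 41, 48]
Average turnaround = 159/5 = 31.8

31.8


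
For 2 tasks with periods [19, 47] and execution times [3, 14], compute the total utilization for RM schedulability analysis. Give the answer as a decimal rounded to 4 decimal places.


Compute individual utilizations (exact fractions):
  Task 1: C/T = 3/19 (approx. 0.1579)
  Task 2: C/T = 14/47 (approx. 0.2979)
Total utilization U = 3/19 + 14/47 = 407/893
Rounded to 4 decimal places: U = 0.4558
RM (Liu & Layland) bound for 2 tasks = 0.828427; compare with U = 407/893 (approx. 0.455767)
U <= bound, so schedulable by RM sufficient condition.

0.4558


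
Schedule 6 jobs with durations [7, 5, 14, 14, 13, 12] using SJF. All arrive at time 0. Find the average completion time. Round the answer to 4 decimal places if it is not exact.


SJF order (ascending): [5, 7, 12, 13, 14, 14]
Completion times:
  Job 1: burst=5, C=5
  Job 2: burst=7, C=12
  Job 3: burst=12, C=24
  Job 4: burst=13, C=37
  Job 5: burst=14, C=51
  Job 6: burst=14, C=65
Average completion = 194/6 = 32.3333

32.3333


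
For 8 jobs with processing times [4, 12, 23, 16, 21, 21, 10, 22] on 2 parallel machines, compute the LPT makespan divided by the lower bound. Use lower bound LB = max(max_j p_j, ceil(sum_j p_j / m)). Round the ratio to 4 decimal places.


LPT order: [23, 22, 21, 21, 16, 12, 10, 4]
Machine loads after assignment: [66, 63]
LPT makespan = 66
Lower bound = max(max_job, ceil(total/2)) = max(23, 65) = 65
Ratio = 66 / 65 = 1.0154

1.0154


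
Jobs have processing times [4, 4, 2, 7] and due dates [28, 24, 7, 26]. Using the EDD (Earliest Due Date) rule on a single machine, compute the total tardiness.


Sort by due date (EDD order): [(2, 7), (4, 24), (7, 26), (4, 28)]
Compute completion times and tardiness:
  Job 1: p=2, d=7, C=2, tardiness=max(0,2-7)=0
  Job 2: p=4, d=24, C=6, tardiness=max(0,6-24)=0
  Job 3: p=7, d=26, C=13, tardiness=max(0,13-26)=0
  Job 4: p=4, d=28, C=17, tardiness=max(0,17-28)=0
Total tardiness = 0

0


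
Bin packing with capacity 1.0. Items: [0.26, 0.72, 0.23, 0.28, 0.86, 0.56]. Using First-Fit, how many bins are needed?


Place items sequentially using First-Fit:
  Item 0.26 -> new Bin 1
  Item 0.72 -> Bin 1 (now 0.98)
  Item 0.23 -> new Bin 2
  Item 0.28 -> Bin 2 (now 0.51)
  Item 0.86 -> new Bin 3
  Item 0.56 -> new Bin 4
Total bins used = 4

4


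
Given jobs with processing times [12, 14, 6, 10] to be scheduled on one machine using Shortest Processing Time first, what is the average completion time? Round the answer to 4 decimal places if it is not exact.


Sort jobs by processing time (SPT order): [6, 10, 12, 14]
Compute completion times sequentially:
  Job 1: processing = 6, completes at 6
  Job 2: processing = 10, completes at 16
  Job 3: processing = 12, completes at 28
  Job 4: processing = 14, completes at 42
Sum of completion times = 92
Average completion time = 92/4 = 23.0

23.0


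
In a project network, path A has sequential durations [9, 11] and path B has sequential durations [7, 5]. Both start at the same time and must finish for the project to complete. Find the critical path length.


Path A total = 9 + 11 = 20
Path B total = 7 + 5 = 12
Critical path = longest path = max(20, 12) = 20

20


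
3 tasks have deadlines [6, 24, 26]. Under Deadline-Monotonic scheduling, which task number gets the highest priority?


Sort tasks by relative deadline (ascending):
  Task 1: deadline = 6
  Task 2: deadline = 24
  Task 3: deadline = 26
Priority order (highest first): [1, 2, 3]
Highest priority task = 1

1


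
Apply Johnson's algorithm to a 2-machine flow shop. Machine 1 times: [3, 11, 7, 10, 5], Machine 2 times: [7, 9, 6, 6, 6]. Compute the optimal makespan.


Apply Johnson's rule:
  Group 1 (a <= b): [(1, 3, 7), (5, 5, 6)]
  Group 2 (a > b): [(2, 11, 9), (3, 7, 6), (4, 10, 6)]
Optimal job order: [1, 5, 2, 3, 4]
Schedule:
  Job 1: M1 done at 3, M2 done at 10
  Job 5: M1 done at 8, M2 done at 16
  Job 2: M1 done at 19, M2 done at 28
  Job 3: M1 done at 26, M2 done at 34
  Job 4: M1 done at 36, M2 done at 42
Makespan = 42

42


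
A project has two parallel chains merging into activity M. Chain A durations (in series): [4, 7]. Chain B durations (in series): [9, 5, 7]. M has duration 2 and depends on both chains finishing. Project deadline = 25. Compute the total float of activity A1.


Forward pass: ES(A1) = sum of predecessors on chain A = 0
EF = ES + duration = 0 + 4 = 4
Backward pass: LF(M) = deadline = 25; LS(M) = 25 - 2 = 23
LF(A1) = LS(M) - sum(successors on chain A) = 23 - 7 = 16
LS = LF - duration = 16 - 4 = 12
Total float = LS - ES = 12 - 0 = 12

12


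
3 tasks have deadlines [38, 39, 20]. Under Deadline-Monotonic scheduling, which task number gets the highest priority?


Sort tasks by relative deadline (ascending):
  Task 3: deadline = 20
  Task 1: deadline = 38
  Task 2: deadline = 39
Priority order (highest first): [3, 1, 2]
Highest priority task = 3

3


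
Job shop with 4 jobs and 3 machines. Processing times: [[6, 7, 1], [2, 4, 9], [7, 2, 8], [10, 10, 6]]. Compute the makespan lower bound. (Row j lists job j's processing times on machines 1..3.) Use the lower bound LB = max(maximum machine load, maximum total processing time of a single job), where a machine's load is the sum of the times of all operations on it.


Machine loads:
  Machine 1: 6 + 2 + 7 + 10 = 25
  Machine 2: 7 + 4 + 2 + 10 = 23
  Machine 3: 1 + 9 + 8 + 6 = 24
Max machine load = 25
Job totals:
  Job 1: 14
  Job 2: 15
  Job 3: 17
  Job 4: 26
Max job total = 26
Lower bound = max(25, 26) = 26

26


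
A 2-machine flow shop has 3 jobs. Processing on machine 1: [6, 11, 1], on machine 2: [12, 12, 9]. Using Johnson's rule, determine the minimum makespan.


Apply Johnson's rule:
  Group 1 (a <= b): [(3, 1, 9), (1, 6, 12), (2, 11, 12)]
  Group 2 (a > b): []
Optimal job order: [3, 1, 2]
Schedule:
  Job 3: M1 done at 1, M2 done at 10
  Job 1: M1 done at 7, M2 done at 22
  Job 2: M1 done at 18, M2 done at 34
Makespan = 34

34


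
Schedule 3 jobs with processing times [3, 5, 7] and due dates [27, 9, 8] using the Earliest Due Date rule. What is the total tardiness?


Sort by due date (EDD order): [(7, 8), (5, 9), (3, 27)]
Compute completion times and tardiness:
  Job 1: p=7, d=8, C=7, tardiness=max(0,7-8)=0
  Job 2: p=5, d=9, C=12, tardiness=max(0,12-9)=3
  Job 3: p=3, d=27, C=15, tardiness=max(0,15-27)=0
Total tardiness = 3

3


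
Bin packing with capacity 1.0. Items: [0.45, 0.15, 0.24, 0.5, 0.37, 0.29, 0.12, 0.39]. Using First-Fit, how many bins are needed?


Place items sequentially using First-Fit:
  Item 0.45 -> new Bin 1
  Item 0.15 -> Bin 1 (now 0.6)
  Item 0.24 -> Bin 1 (now 0.84)
  Item 0.5 -> new Bin 2
  Item 0.37 -> Bin 2 (now 0.87)
  Item 0.29 -> new Bin 3
  Item 0.12 -> Bin 1 (now 0.96)
  Item 0.39 -> Bin 3 (now 0.68)
Total bins used = 3

3


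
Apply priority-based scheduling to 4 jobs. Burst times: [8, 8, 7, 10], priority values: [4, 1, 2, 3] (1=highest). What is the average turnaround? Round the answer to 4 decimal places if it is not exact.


Sort by priority (ascending = highest first):
Order: [(1, 8), (2, 7), (3, 10), (4, 8)]
Completion times:
  Priority 1, burst=8, C=8
  Priority 2, burst=7, C=15
  Priority 3, burst=10, C=25
  Priority 4, burst=8, C=33
Average turnaround = 81/4 = 20.25

20.25


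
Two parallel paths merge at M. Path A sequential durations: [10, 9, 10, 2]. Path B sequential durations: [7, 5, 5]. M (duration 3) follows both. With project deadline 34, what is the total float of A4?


Forward pass: ES(A4) = sum of predecessors on chain A = 29
EF = ES + duration = 29 + 2 = 31
Backward pass: LF(M) = deadline = 34; LS(M) = 34 - 3 = 31
LF(A4) = LS(M) - sum(successors on chain A) = 31 - 0 = 31
LS = LF - duration = 31 - 2 = 29
Total float = LS - ES = 29 - 29 = 0

0


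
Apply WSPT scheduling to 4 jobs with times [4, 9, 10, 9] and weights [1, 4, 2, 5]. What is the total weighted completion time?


Compute p/w ratios and sort ascending (WSPT): [(9, 5), (9, 4), (4, 1), (10, 2)]
Compute weighted completion times:
  Job (p=9,w=5): C=9, w*C=5*9=45
  Job (p=9,w=4): C=18, w*C=4*18=72
  Job (p=4,w=1): C=22, w*C=1*22=22
  Job (p=10,w=2): C=32, w*C=2*32=64
Total weighted completion time = 203

203


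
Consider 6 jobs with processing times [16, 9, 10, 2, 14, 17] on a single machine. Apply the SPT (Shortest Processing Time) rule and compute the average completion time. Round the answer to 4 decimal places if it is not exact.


Sort jobs by processing time (SPT order): [2, 9, 10, 14, 16, 17]
Compute completion times sequentially:
  Job 1: processing = 2, completes at 2
  Job 2: processing = 9, completes at 11
  Job 3: processing = 10, completes at 21
  Job 4: processing = 14, completes at 35
  Job 5: processing = 16, completes at 51
  Job 6: processing = 17, completes at 68
Sum of completion times = 188
Average completion time = 188/6 = 31.3333

31.3333


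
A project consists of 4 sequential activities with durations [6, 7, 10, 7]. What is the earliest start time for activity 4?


Activity 4 starts after activities 1 through 3 complete.
Predecessor durations: [6, 7, 10]
ES = 6 + 7 + 10 = 23

23


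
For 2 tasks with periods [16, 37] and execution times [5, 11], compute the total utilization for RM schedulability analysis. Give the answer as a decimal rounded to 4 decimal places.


Compute individual utilizations (exact fractions):
  Task 1: C/T = 5/16 (approx. 0.3125)
  Task 2: C/T = 11/37 (approx. 0.2973)
Total utilization U = 5/16 + 11/37 = 361/592
Rounded to 4 decimal places: U = 0.6098
RM (Liu & Layland) bound for 2 tasks = 0.828427; compare with U = 361/592 (approx. 0.609797)
U <= bound, so schedulable by RM sufficient condition.

0.6098


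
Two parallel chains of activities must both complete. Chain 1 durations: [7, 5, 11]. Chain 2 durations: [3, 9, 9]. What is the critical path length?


Path A total = 7 + 5 + 11 = 23
Path B total = 3 + 9 + 9 = 21
Critical path = longest path = max(23, 21) = 23

23


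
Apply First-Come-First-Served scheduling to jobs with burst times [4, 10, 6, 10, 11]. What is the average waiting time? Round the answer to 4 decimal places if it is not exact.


FCFS order (as given): [4, 10, 6, 10, 11]
Waiting times:
  Job 1: wait = 0
  Job 2: wait = 4
  Job 3: wait = 14
  Job 4: wait = 20
  Job 5: wait = 30
Sum of waiting times = 68
Average waiting time = 68/5 = 13.6

13.6


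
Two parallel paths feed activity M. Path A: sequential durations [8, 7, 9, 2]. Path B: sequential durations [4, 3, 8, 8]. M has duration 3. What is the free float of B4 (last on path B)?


ES(B4) = sum of predecessors on chain B = 15
EF(B4) = ES + duration = 15 + 8 = 23
Successor of B4 is M. ES(M) = max(sum(A), sum(B)) = max(26, 23) = 26
Free float = ES(successor) - EF(current) = 26 - 23 = 3

3


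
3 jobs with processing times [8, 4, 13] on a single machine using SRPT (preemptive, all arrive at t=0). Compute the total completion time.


Since all jobs arrive at t=0, SRPT equals SPT ordering.
SPT order: [4, 8, 13]
Completion times:
  Job 1: p=4, C=4
  Job 2: p=8, C=12
  Job 3: p=13, C=25
Total completion time = 4 + 12 + 25 = 41

41


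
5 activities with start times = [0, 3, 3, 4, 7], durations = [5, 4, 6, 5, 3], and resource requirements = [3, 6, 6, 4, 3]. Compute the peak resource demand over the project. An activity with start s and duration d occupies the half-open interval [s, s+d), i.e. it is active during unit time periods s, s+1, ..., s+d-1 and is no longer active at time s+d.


Each activity i is active on [start_i, start_i + duration_i).
Compute total resource usage per time slot:
  t=0: active resources = [3], total = 3
  t=1: active resources = [3], total = 3
  t=2: active resources = [3], total = 3
  t=3: active resources = [3, 6, 6], total = 15
  t=4: active resources = [3, 6, 6, 4], total = 19
  t=5: active resources = [6, 6, 4], total = 16
  t=6: active resources = [6, 6, 4], total = 16
  t=7: active resources = [6, 4, 3], total = 13
  t=8: active resources = [6, 4, 3], total = 13
  t=9: active resources = [3], total = 3
Peak resource demand = 19

19


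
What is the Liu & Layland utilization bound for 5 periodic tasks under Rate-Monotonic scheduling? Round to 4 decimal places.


Compute 2^(1/5) = 1.1486983550
Subtract 1: 1.1486983550 - 1 = 0.1486983550
Multiply by n: 5 * 0.1486983550 = 0.7434917750
Round to 4 dp: 0.7435

0.7435


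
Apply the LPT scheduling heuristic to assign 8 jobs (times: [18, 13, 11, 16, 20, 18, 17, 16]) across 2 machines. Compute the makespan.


Sort jobs in decreasing order (LPT): [20, 18, 18, 17, 16, 16, 13, 11]
Assign each job to the least loaded machine:
  Machine 1: jobs [20, 17, 16, 11], load = 64
  Machine 2: jobs [18, 18, 16, 13], load = 65
Makespan = max load = 65

65


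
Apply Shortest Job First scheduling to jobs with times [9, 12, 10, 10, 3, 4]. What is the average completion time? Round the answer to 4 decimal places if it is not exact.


SJF order (ascending): [3, 4, 9, 10, 10, 12]
Completion times:
  Job 1: burst=3, C=3
  Job 2: burst=4, C=7
  Job 3: burst=9, C=16
  Job 4: burst=10, C=26
  Job 5: burst=10, C=36
  Job 6: burst=12, C=48
Average completion = 136/6 = 22.6667

22.6667


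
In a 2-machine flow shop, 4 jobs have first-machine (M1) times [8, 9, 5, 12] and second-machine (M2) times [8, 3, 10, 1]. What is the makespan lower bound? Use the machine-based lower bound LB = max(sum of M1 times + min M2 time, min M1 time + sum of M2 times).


LB1 = sum(M1 times) + min(M2 times) = 34 + 1 = 35
LB2 = min(M1 times) + sum(M2 times) = 5 + 22 = 27
Lower bound = max(LB1, LB2) = max(35, 27) = 35

35


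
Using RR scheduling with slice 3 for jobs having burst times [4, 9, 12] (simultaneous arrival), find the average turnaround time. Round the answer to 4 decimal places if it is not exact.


Time quantum = 3
Execution trace:
  J1 runs 3 units, time = 3
  J2 runs 3 units, time = 6
  J3 runs 3 units, time = 9
  J1 runs 1 units, time = 10
  J2 runs 3 units, time = 13
  J3 runs 3 units, time = 16
  J2 runs 3 units, time = 19
  J3 runs 3 units, time = 22
  J3 runs 3 units, time = 25
Finish times: [10, 19, 25]
Average turnaround = 54/3 = 18.0

18.0


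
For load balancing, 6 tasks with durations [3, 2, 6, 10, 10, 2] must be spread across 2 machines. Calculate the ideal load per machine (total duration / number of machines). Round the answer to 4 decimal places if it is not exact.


Total processing time = 3 + 2 + 6 + 10 + 10 + 2 = 33
Number of machines = 2
Ideal balanced load = 33 / 2 = 16.5

16.5


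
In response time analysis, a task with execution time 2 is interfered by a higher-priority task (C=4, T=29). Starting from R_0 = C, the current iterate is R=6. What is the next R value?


R_next = C + ceil(R_prev / T_hp) * C_hp
ceil(6 / 29) = ceil(0.2069) = 1
Interference = 1 * 4 = 4
R_next = 2 + 4 = 6
R_next = R_prev, so the iteration has converged (response time = 6).

6


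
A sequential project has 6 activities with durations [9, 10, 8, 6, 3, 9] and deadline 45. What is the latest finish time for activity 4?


LF(activity 4) = deadline - sum of successor durations
Successors: activities 5 through 6 with durations [3, 9]
Sum of successor durations = 12
LF = 45 - 12 = 33

33


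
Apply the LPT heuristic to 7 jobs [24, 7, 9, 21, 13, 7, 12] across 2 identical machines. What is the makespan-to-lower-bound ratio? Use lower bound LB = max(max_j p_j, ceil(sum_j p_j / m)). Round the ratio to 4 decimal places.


LPT order: [24, 21, 13, 12, 9, 7, 7]
Machine loads after assignment: [50, 43]
LPT makespan = 50
Lower bound = max(max_job, ceil(total/2)) = max(24, 47) = 47
Ratio = 50 / 47 = 1.0638

1.0638


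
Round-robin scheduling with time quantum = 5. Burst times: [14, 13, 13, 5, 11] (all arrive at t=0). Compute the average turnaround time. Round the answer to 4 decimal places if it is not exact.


Time quantum = 5
Execution trace:
  J1 runs 5 units, time = 5
  J2 runs 5 units, time = 10
  J3 runs 5 units, time = 15
  J4 runs 5 units, time = 20
  J5 runs 5 units, time = 25
  J1 runs 5 units, time = 30
  J2 runs 5 units, time = 35
  J3 runs 5 units, time = 40
  J5 runs 5 units, time = 45
  J1 runs 4 units, time = 49
  J2 runs 3 units, time = 52
  J3 runs 3 units, time = 55
  J5 runs 1 units, time = 56
Finish times: [49, 52, 55, 20, 56]
Average turnaround = 232/5 = 46.4

46.4


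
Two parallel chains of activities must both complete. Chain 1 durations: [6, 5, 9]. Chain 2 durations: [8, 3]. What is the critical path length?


Path A total = 6 + 5 + 9 = 20
Path B total = 8 + 3 = 11
Critical path = longest path = max(20, 11) = 20

20


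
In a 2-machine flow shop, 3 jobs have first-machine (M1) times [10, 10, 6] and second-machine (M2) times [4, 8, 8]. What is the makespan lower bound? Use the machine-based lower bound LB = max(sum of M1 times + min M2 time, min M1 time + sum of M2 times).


LB1 = sum(M1 times) + min(M2 times) = 26 + 4 = 30
LB2 = min(M1 times) + sum(M2 times) = 6 + 20 = 26
Lower bound = max(LB1, LB2) = max(30, 26) = 30

30


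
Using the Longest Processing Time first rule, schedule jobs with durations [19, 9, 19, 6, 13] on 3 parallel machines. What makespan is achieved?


Sort jobs in decreasing order (LPT): [19, 19, 13, 9, 6]
Assign each job to the least loaded machine:
  Machine 1: jobs [19, 6], load = 25
  Machine 2: jobs [19], load = 19
  Machine 3: jobs [13, 9], load = 22
Makespan = max load = 25

25


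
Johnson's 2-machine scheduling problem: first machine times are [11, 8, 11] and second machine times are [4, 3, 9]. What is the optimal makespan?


Apply Johnson's rule:
  Group 1 (a <= b): []
  Group 2 (a > b): [(3, 11, 9), (1, 11, 4), (2, 8, 3)]
Optimal job order: [3, 1, 2]
Schedule:
  Job 3: M1 done at 11, M2 done at 20
  Job 1: M1 done at 22, M2 done at 26
  Job 2: M1 done at 30, M2 done at 33
Makespan = 33

33


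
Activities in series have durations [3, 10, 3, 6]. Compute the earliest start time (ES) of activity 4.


Activity 4 starts after activities 1 through 3 complete.
Predecessor durations: [3, 10, 3]
ES = 3 + 10 + 3 = 16

16


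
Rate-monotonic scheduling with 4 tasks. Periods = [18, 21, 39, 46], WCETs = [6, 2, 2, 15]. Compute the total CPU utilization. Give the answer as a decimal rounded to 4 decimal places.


Compute individual utilizations (exact fractions):
  Task 1: C/T = 6/18 = 1/3 (approx. 0.3333)
  Task 2: C/T = 2/21 (approx. 0.0952)
  Task 3: C/T = 2/39 (approx. 0.0513)
  Task 4: C/T = 15/46 (approx. 0.3261)
Total utilization U = 1/3 + 2/21 + 2/39 + 15/46 = 10121/12558
Rounded to 4 decimal places: U = 0.8059
RM (Liu & Layland) bound for 4 tasks = 0.756828; compare with U = 10121/12558 (approx. 0.805940)
bound < U <= 1, so the RM sufficient condition is not met (inconclusive; an exact test such as response-time analysis is needed).

0.8059


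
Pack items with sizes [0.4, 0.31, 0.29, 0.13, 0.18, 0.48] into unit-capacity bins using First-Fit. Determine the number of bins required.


Place items sequentially using First-Fit:
  Item 0.4 -> new Bin 1
  Item 0.31 -> Bin 1 (now 0.71)
  Item 0.29 -> Bin 1 (now 1.0)
  Item 0.13 -> new Bin 2
  Item 0.18 -> Bin 2 (now 0.31)
  Item 0.48 -> Bin 2 (now 0.79)
Total bins used = 2

2


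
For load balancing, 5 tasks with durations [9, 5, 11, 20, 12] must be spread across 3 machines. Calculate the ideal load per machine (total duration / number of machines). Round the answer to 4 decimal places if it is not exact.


Total processing time = 9 + 5 + 11 + 20 + 12 = 57
Number of machines = 3
Ideal balanced load = 57 / 3 = 19.0

19.0


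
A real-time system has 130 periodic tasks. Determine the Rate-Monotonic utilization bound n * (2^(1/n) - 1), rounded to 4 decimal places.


Compute 2^(1/130) = 1.0053461413
Subtract 1: 1.0053461413 - 1 = 0.0053461413
Multiply by n: 130 * 0.0053461413 = 0.6949983690
Round to 4 dp: 0.6950

0.6950


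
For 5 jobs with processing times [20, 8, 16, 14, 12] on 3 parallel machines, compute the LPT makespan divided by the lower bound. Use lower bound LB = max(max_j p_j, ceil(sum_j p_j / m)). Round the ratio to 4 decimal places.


LPT order: [20, 16, 14, 12, 8]
Machine loads after assignment: [20, 24, 26]
LPT makespan = 26
Lower bound = max(max_job, ceil(total/3)) = max(20, 24) = 24
Ratio = 26 / 24 = 1.0833

1.0833


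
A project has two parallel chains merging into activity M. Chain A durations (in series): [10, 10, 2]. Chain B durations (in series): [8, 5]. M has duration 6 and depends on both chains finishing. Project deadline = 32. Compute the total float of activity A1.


Forward pass: ES(A1) = sum of predecessors on chain A = 0
EF = ES + duration = 0 + 10 = 10
Backward pass: LF(M) = deadline = 32; LS(M) = 32 - 6 = 26
LF(A1) = LS(M) - sum(successors on chain A) = 26 - 12 = 14
LS = LF - duration = 14 - 10 = 4
Total float = LS - ES = 4 - 0 = 4

4


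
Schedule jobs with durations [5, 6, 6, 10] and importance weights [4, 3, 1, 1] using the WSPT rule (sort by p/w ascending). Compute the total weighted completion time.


Compute p/w ratios and sort ascending (WSPT): [(5, 4), (6, 3), (6, 1), (10, 1)]
Compute weighted completion times:
  Job (p=5,w=4): C=5, w*C=4*5=20
  Job (p=6,w=3): C=11, w*C=3*11=33
  Job (p=6,w=1): C=17, w*C=1*17=17
  Job (p=10,w=1): C=27, w*C=1*27=27
Total weighted completion time = 97

97


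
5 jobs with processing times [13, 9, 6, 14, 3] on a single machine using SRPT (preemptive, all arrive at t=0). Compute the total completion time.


Since all jobs arrive at t=0, SRPT equals SPT ordering.
SPT order: [3, 6, 9, 13, 14]
Completion times:
  Job 1: p=3, C=3
  Job 2: p=6, C=9
  Job 3: p=9, C=18
  Job 4: p=13, C=31
  Job 5: p=14, C=45
Total completion time = 3 + 9 + 18 + 31 + 45 = 106

106


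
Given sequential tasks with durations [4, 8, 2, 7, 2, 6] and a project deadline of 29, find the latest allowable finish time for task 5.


LF(activity 5) = deadline - sum of successor durations
Successors: activities 6 through 6 with durations [6]
Sum of successor durations = 6
LF = 29 - 6 = 23

23


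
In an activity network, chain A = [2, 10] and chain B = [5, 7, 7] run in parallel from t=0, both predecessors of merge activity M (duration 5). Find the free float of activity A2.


ES(A2) = sum of predecessors on chain A = 2
EF(A2) = ES + duration = 2 + 10 = 12
Successor of A2 is M. ES(M) = max(sum(A), sum(B)) = max(12, 19) = 19
Free float = ES(successor) - EF(current) = 19 - 12 = 7

7


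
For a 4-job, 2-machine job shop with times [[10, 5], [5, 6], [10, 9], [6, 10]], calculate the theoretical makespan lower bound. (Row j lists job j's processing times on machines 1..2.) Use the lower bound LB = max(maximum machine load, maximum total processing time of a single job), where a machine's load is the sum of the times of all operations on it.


Machine loads:
  Machine 1: 10 + 5 + 10 + 6 = 31
  Machine 2: 5 + 6 + 9 + 10 = 30
Max machine load = 31
Job totals:
  Job 1: 15
  Job 2: 11
  Job 3: 19
  Job 4: 16
Max job total = 19
Lower bound = max(31, 19) = 31

31


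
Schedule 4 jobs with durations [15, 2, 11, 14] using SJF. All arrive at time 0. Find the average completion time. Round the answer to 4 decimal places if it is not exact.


SJF order (ascending): [2, 11, 14, 15]
Completion times:
  Job 1: burst=2, C=2
  Job 2: burst=11, C=13
  Job 3: burst=14, C=27
  Job 4: burst=15, C=42
Average completion = 84/4 = 21.0

21.0


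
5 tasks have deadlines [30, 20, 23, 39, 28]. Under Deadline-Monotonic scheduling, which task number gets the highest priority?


Sort tasks by relative deadline (ascending):
  Task 2: deadline = 20
  Task 3: deadline = 23
  Task 5: deadline = 28
  Task 1: deadline = 30
  Task 4: deadline = 39
Priority order (highest first): [2, 3, 5, 1, 4]
Highest priority task = 2

2


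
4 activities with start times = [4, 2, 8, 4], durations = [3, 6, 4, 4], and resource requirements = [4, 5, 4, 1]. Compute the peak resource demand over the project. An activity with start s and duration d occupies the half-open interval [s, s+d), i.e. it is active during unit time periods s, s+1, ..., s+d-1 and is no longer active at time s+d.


Each activity i is active on [start_i, start_i + duration_i).
Compute total resource usage per time slot:
  t=0: active resources = [], total = 0
  t=1: active resources = [], total = 0
  t=2: active resources = [5], total = 5
  t=3: active resources = [5], total = 5
  t=4: active resources = [4, 5, 1], total = 10
  t=5: active resources = [4, 5, 1], total = 10
  t=6: active resources = [4, 5, 1], total = 10
  t=7: active resources = [5, 1], total = 6
  t=8: active resources = [4], total = 4
  t=9: active resources = [4], total = 4
  t=10: active resources = [4], total = 4
  t=11: active resources = [4], total = 4
Peak resource demand = 10

10


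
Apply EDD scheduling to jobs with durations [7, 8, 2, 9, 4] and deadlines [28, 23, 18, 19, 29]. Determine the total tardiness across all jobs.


Sort by due date (EDD order): [(2, 18), (9, 19), (8, 23), (7, 28), (4, 29)]
Compute completion times and tardiness:
  Job 1: p=2, d=18, C=2, tardiness=max(0,2-18)=0
  Job 2: p=9, d=19, C=11, tardiness=max(0,11-19)=0
  Job 3: p=8, d=23, C=19, tardiness=max(0,19-23)=0
  Job 4: p=7, d=28, C=26, tardiness=max(0,26-28)=0
  Job 5: p=4, d=29, C=30, tardiness=max(0,30-29)=1
Total tardiness = 1

1


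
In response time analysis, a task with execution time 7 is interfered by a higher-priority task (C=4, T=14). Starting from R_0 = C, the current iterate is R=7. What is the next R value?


R_next = C + ceil(R_prev / T_hp) * C_hp
ceil(7 / 14) = ceil(0.5) = 1
Interference = 1 * 4 = 4
R_next = 7 + 4 = 11

11
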